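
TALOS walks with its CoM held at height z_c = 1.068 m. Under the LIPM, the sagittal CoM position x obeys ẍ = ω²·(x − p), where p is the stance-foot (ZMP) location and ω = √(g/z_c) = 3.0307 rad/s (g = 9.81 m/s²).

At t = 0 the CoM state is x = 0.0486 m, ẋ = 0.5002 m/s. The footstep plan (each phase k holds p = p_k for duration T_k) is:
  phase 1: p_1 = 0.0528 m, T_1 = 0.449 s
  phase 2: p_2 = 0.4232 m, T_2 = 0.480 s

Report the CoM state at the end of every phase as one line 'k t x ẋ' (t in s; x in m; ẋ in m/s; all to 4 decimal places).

phase 1: p=0.0528, T=0.449, ωT=1.360784, cosh=2.077855, sinh=1.821395; start (x,ẋ)=(0.048600, 0.500200) → end (x,ẋ)=(0.344684, 1.016159)
phase 2: p=0.4232, T=0.480, ωT=1.454736, cosh=2.258407, sinh=2.024945; start (x,ẋ)=(0.344684, 1.016159) → end (x,ẋ)=(0.924820, 1.813048)

1 0.4490 0.3447 1.0162
2 0.9290 0.9248 1.8130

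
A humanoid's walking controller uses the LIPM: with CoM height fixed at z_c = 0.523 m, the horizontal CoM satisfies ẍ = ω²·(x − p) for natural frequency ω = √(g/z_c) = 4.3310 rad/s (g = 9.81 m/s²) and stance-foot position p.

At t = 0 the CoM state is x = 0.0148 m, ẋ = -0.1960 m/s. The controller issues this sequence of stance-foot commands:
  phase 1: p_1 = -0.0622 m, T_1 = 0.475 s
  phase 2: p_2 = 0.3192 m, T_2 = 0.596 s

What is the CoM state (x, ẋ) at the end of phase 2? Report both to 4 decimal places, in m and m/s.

phase 1: p=-0.0622, T=0.475, ωT=2.057225, cosh=3.976018, sinh=3.848210; start (x,ẋ)=(0.014800, -0.196000) → end (x,ẋ)=(0.069802, 0.504028)
phase 2: p=0.3192, T=0.596, ωT=2.581276, cosh=6.644833, sinh=6.569156; start (x,ẋ)=(0.069802, 0.504028) → end (x,ẋ)=(-0.573509, -3.746438)

x = -0.5735, ẋ = -3.7464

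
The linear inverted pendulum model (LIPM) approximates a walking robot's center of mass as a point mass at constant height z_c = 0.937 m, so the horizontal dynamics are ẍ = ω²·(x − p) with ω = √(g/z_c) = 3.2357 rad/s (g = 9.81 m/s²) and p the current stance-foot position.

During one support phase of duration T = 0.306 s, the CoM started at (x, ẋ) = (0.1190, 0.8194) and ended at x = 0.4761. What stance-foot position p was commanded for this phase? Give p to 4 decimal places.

ωT = 3.2357·0.306 = 0.990124; cosh(ωT) = 1.531550, sinh(ωT) = 1.160019
x(T) = p + (x₀−p)·cosh(ωT) + (ẋ₀/ω)·sinh(ωT) ⇒ p·(1 − cosh) = x(T) − x₀·cosh − (ẋ₀/ω)·sinh
numerator   = 0.4761 − (0.1190)·1.531550 − (0.8194/3.2357)·1.160019 = 0.000085
denominator = 1 − 1.531550 = -0.531550
p = 0.000085 / -0.531550 = -0.0002

p = -0.0002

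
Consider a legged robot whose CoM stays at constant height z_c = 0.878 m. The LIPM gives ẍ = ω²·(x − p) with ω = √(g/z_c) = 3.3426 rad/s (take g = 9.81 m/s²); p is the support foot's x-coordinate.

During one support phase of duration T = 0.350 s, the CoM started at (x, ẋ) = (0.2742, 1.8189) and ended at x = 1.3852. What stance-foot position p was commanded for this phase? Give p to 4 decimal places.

ωT = 3.3426·0.350 = 1.169910; cosh(ωT) = 1.766049, sinh(ωT) = 1.455654
x(T) = p + (x₀−p)·cosh(ωT) + (ẋ₀/ω)·sinh(ωT) ⇒ p·(1 − cosh) = x(T) − x₀·cosh − (ẋ₀/ω)·sinh
numerator   = 1.3852 − (0.2742)·1.766049 − (1.8189/3.3426)·1.455654 = 0.108845
denominator = 1 − 1.766049 = -0.766049
p = 0.108845 / -0.766049 = -0.1421

p = -0.1421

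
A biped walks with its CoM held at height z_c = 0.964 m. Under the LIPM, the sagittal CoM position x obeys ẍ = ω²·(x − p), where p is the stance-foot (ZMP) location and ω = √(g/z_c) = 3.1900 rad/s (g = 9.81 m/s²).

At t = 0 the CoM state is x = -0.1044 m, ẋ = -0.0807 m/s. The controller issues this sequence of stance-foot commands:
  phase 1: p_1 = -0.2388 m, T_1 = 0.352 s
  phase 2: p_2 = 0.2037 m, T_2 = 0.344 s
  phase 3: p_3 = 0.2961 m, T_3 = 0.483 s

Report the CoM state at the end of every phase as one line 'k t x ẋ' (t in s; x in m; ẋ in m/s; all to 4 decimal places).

phase 1: p=-0.2388, T=0.352, ωT=1.122880, cosh=1.699518, sinh=1.374176; start (x,ẋ)=(-0.104400, -0.080700) → end (x,ẋ)=(-0.045148, 0.452008)
phase 2: p=0.2037, T=0.344, ωT=1.097360, cosh=1.664998, sinh=1.331247; start (x,ẋ)=(-0.045148, 0.452008) → end (x,ẋ)=(-0.022001, -0.304187)
phase 3: p=0.2961, T=0.483, ωT=1.540770, cosh=2.441200, sinh=2.226984; start (x,ẋ)=(-0.022001, -0.304187) → end (x,ẋ)=(-0.692805, -3.002396)

1 0.3520 -0.0451 0.4520
2 0.6960 -0.0220 -0.3042
3 1.1790 -0.6928 -3.0024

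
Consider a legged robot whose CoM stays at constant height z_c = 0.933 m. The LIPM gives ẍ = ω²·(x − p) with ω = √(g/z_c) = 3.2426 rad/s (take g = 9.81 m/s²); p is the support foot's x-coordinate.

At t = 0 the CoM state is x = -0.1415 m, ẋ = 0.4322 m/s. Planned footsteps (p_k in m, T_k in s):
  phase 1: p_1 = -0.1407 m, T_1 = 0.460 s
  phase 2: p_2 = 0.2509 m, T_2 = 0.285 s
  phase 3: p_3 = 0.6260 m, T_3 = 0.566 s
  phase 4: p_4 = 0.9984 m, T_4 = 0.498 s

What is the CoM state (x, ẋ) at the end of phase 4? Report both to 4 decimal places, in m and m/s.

x = 1.9352, ẋ = 3.3336

phase 1: p=-0.1407, T=0.460, ωT=1.491596, cosh=2.334598, sinh=2.109585; start (x,ẋ)=(-0.141500, 0.432200) → end (x,ẋ)=(0.138615, 1.003541)
phase 2: p=0.2509, T=0.285, ωT=0.924141, cosh=1.458288, sinh=1.061415; start (x,ẋ)=(0.138615, 1.003541) → end (x,ẋ)=(0.415650, 1.076994)
phase 3: p=0.6260, T=0.566, ωT=1.835312, cosh=3.213325, sinh=3.053761; start (x,ẋ)=(0.415650, 1.076994) → end (x,ẋ)=(0.964350, 1.377817)
phase 4: p=0.9984, T=0.498, ωT=1.614815, cosh=2.612942, sinh=2.414015; start (x,ẋ)=(0.964350, 1.377817) → end (x,ẋ)=(1.935170, 3.333622)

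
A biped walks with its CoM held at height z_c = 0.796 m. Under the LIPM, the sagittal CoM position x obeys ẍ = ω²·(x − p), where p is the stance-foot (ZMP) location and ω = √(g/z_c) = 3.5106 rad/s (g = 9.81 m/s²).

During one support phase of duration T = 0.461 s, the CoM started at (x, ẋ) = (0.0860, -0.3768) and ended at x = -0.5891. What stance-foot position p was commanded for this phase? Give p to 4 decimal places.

p = 0.3419

ωT = 3.5106·0.461 = 1.618387; cosh(ωT) = 2.621581, sinh(ωT) = 2.423363
x(T) = p + (x₀−p)·cosh(ωT) + (ẋ₀/ω)·sinh(ωT) ⇒ p·(1 − cosh) = x(T) − x₀·cosh − (ẋ₀/ω)·sinh
numerator   = -0.5891 − (0.0860)·2.621581 − (-0.3768/3.5106)·2.423363 = -0.554451
denominator = 1 − 2.621581 = -1.621581
p = -0.554451 / -1.621581 = 0.3419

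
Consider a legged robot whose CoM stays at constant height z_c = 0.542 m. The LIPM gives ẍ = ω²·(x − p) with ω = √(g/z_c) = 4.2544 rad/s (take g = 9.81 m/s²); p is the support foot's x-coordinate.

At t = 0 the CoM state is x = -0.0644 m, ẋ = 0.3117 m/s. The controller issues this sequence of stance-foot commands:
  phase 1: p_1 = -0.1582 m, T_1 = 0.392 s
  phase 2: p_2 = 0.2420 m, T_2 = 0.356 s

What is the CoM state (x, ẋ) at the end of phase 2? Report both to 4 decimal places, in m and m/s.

phase 1: p=-0.1582, T=0.392, ωT=1.667725, cosh=2.744386, sinh=2.555710; start (x,ẋ)=(-0.064400, 0.311700) → end (x,ẋ)=(0.286468, 1.875313)
phase 2: p=0.2420, T=0.356, ωT=1.514566, cosh=2.383676, sinh=2.163773; start (x,ẋ)=(0.286468, 1.875313) → end (x,ẋ)=(1.301776, 4.879495)

x = 1.3018, ẋ = 4.8795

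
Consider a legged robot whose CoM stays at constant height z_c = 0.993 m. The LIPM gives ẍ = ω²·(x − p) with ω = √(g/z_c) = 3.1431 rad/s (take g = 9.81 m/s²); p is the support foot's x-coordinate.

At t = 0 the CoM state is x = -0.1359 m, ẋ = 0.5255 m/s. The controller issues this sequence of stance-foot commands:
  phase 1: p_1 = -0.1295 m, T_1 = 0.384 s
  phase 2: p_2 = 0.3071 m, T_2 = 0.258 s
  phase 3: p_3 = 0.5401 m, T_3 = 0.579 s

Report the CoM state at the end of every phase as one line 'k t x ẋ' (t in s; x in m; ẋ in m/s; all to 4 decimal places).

1 0.3840 0.1133 0.9264
2 0.6420 0.3121 0.6982
3 1.2210 0.4857 0.0582

phase 1: p=-0.1295, T=0.384, ωT=1.206950, cosh=1.821191, sinh=1.522083; start (x,ẋ)=(-0.135900, 0.525500) → end (x,ẋ)=(0.113324, 0.926418)
phase 2: p=0.3071, T=0.258, ωT=0.810920, cosh=1.347213, sinh=0.902764; start (x,ẋ)=(0.113324, 0.926418) → end (x,ẋ)=(0.312129, 0.698247)
phase 3: p=0.5401, T=0.579, ωT=1.819855, cosh=3.166506, sinh=3.004457; start (x,ẋ)=(0.312129, 0.698247) → end (x,ẋ)=(0.485674, 0.058199)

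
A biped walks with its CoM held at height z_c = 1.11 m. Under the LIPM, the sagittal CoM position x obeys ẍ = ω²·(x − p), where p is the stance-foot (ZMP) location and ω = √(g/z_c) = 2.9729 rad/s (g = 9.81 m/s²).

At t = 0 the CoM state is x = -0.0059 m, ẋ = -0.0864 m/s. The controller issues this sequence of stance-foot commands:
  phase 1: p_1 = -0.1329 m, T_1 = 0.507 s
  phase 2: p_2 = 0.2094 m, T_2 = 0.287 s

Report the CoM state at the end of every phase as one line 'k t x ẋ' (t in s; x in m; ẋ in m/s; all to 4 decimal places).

1 0.5070 0.1054 0.6058
2 0.7940 0.2610 0.5432

phase 1: p=-0.1329, T=0.507, ωT=1.507260, cosh=2.367931, sinh=2.146415; start (x,ẋ)=(-0.005900, -0.086400) → end (x,ẋ)=(0.105447, 0.605808)
phase 2: p=0.2094, T=0.287, ωT=0.853222, cosh=1.386619, sinh=0.960579; start (x,ẋ)=(0.105447, 0.605808) → end (x,ẋ)=(0.261000, 0.543165)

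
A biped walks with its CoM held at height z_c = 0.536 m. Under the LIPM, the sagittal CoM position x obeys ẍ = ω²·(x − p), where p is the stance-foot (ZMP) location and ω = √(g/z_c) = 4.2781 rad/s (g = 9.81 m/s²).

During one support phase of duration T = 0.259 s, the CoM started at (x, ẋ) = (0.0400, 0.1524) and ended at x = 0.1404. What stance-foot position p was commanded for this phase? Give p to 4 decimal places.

p = -0.0371

ωT = 4.2781·0.259 = 1.108028; cosh(ωT) = 1.679295, sinh(ωT) = 1.349085
x(T) = p + (x₀−p)·cosh(ωT) + (ẋ₀/ω)·sinh(ωT) ⇒ p·(1 − cosh) = x(T) − x₀·cosh − (ẋ₀/ω)·sinh
numerator   = 0.1404 − (0.0400)·1.679295 − (0.1524/4.2781)·1.349085 = 0.025169
denominator = 1 − 1.679295 = -0.679295
p = 0.025169 / -0.679295 = -0.0371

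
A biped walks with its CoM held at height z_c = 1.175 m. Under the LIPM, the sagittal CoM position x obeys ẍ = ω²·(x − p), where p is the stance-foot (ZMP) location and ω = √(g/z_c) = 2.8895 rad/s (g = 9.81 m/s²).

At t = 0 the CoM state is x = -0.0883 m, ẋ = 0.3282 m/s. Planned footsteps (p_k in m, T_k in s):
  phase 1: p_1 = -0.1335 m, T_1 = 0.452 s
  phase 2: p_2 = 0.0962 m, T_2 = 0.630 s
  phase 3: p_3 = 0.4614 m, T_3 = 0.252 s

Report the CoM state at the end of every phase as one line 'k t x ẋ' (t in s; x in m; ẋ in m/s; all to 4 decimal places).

1 0.4520 0.1503 0.8736
2 1.0820 1.1765 3.2378
3 1.3340 2.2646 5.7760

phase 1: p=-0.1335, T=0.452, ωT=1.306054, cosh=1.981232, sinh=1.710346; start (x,ẋ)=(-0.088300, 0.328200) → end (x,ẋ)=(0.150319, 0.873621)
phase 2: p=0.0962, T=0.630, ωT=1.820385, cosh=3.168099, sinh=3.006136; start (x,ẋ)=(0.150319, 0.873621) → end (x,ẋ)=(1.176539, 3.237808)
phase 3: p=0.4614, T=0.252, ωT=0.728154, cosh=1.277026, sinh=0.794227; start (x,ẋ)=(1.176539, 3.237808) → end (x,ẋ)=(2.264617, 5.775953)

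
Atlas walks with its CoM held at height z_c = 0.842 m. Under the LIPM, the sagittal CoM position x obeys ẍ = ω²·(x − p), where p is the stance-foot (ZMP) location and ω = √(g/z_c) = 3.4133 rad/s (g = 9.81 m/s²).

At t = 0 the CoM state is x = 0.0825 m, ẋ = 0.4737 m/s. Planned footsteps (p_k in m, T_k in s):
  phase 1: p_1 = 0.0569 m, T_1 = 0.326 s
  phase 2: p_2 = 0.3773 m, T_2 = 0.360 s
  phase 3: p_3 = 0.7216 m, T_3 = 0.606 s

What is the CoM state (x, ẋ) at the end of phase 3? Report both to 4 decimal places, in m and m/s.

x = 1.7612, ẋ = 3.7422

phase 1: p=0.0569, T=0.326, ωT=1.112736, cosh=1.685665, sinh=1.357006; start (x,ẋ)=(0.082500, 0.473700) → end (x,ẋ)=(0.288379, 0.917075)
phase 2: p=0.3773, T=0.360, ωT=1.228788, cosh=1.854866, sinh=1.562219; start (x,ẋ)=(0.288379, 0.917075) → end (x,ẋ)=(0.632096, 1.226898)
phase 3: p=0.7216, T=0.606, ωT=2.068460, cosh=4.019503, sinh=3.893123; start (x,ẋ)=(0.632096, 1.226898) → end (x,ẋ)=(1.761208, 3.742160)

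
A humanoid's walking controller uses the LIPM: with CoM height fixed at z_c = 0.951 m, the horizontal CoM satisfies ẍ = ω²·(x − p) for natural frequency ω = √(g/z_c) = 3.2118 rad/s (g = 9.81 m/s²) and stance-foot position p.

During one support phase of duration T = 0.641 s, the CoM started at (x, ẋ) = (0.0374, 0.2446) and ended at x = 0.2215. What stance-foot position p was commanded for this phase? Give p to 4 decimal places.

p = 0.0741

ωT = 3.2118·0.641 = 2.058764; cosh(ωT) = 3.981944, sinh(ωT) = 3.854332
x(T) = p + (x₀−p)·cosh(ωT) + (ẋ₀/ω)·sinh(ωT) ⇒ p·(1 − cosh) = x(T) − x₀·cosh − (ẋ₀/ω)·sinh
numerator   = 0.2215 − (0.0374)·3.981944 − (0.2446/3.2118)·3.854332 = -0.220958
denominator = 1 − 3.981944 = -2.981944
p = -0.220958 / -2.981944 = 0.0741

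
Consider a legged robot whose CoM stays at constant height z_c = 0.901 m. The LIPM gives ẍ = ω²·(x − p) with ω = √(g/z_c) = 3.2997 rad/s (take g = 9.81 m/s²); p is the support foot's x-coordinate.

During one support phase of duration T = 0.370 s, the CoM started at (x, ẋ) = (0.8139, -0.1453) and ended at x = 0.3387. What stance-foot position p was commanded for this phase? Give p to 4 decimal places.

p = 1.2970

ωT = 3.2997·0.370 = 1.220889; cosh(ωT) = 1.842584, sinh(ωT) = 1.547616
x(T) = p + (x₀−p)·cosh(ωT) + (ẋ₀/ω)·sinh(ωT) ⇒ p·(1 − cosh) = x(T) − x₀·cosh − (ẋ₀/ω)·sinh
numerator   = 0.3387 − (0.8139)·1.842584 − (-0.1453/3.2997)·1.547616 = -1.092831
denominator = 1 − 1.842584 = -0.842584
p = -1.092831 / -0.842584 = 1.2970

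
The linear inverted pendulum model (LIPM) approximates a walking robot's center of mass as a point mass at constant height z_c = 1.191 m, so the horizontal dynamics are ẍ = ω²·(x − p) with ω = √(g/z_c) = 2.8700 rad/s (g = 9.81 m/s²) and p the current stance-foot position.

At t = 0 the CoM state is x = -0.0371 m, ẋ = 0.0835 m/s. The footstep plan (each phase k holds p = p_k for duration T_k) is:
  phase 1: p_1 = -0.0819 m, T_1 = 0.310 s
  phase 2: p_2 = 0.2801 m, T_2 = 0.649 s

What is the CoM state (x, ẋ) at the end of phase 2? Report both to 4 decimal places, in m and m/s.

phase 1: p=-0.0819, T=0.310, ωT=0.889700, cosh=1.422589, sinh=1.011810; start (x,ẋ)=(-0.037100, 0.083500) → end (x,ẋ)=(0.011270, 0.248881)
phase 2: p=0.2801, T=0.649, ωT=1.862630, cosh=3.297959, sinh=3.142695; start (x,ẋ)=(0.011270, 0.248881) → end (x,ẋ)=(-0.333963, -1.603926)

x = -0.3340, ẋ = -1.6039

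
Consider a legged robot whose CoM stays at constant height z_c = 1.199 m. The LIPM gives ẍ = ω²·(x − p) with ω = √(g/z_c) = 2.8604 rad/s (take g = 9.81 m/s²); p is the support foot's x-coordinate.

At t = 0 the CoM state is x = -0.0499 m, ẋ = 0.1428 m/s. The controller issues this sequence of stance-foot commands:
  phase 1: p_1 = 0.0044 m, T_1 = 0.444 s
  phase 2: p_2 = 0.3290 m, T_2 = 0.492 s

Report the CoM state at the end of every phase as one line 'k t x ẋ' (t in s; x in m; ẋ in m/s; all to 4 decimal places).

phase 1: p=0.0044, T=0.444, ωT=1.270018, cosh=1.920871, sinh=1.640044; start (x,ẋ)=(-0.049900, 0.142800) → end (x,ẋ)=(-0.018027, 0.019569)
phase 2: p=0.3290, T=0.492, ωT=1.407317, cosh=2.164890, sinh=1.920090; start (x,ẋ)=(-0.018027, 0.019569) → end (x,ẋ)=(-0.409139, -1.863587)

1 0.4440 -0.0180 0.0196
2 0.9360 -0.4091 -1.8636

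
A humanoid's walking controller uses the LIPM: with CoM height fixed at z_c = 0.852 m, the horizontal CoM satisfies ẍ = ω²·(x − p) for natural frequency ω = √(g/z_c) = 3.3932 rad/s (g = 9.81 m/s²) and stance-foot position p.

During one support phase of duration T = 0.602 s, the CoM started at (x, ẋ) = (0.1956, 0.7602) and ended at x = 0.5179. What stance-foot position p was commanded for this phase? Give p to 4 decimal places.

ωT = 3.3932·0.602 = 2.042706; cosh(ωT) = 3.920564, sinh(ωT) = 3.790887
x(T) = p + (x₀−p)·cosh(ωT) + (ẋ₀/ω)·sinh(ωT) ⇒ p·(1 − cosh) = x(T) − x₀·cosh − (ẋ₀/ω)·sinh
numerator   = 0.5179 − (0.1956)·3.920564 − (0.7602/3.3932)·3.790887 = -1.098259
denominator = 1 − 3.920564 = -2.920564
p = -1.098259 / -2.920564 = 0.3760

p = 0.3760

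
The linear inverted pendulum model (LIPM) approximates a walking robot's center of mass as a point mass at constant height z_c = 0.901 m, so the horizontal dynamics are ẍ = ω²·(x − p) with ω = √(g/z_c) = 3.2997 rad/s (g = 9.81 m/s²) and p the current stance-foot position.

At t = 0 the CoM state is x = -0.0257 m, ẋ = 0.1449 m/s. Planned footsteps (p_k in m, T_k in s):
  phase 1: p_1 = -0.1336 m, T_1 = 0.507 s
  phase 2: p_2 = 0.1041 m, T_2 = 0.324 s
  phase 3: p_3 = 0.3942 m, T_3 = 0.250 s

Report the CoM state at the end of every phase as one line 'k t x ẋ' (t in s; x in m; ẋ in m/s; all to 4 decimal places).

1 0.5070 0.2768 1.3146
2 0.8310 0.8972 2.8725
3 1.0810 1.8806 5.4363

phase 1: p=-0.1336, T=0.507, ωT=1.672948, cosh=2.757772, sinh=2.570079; start (x,ẋ)=(-0.025700, 0.144900) → end (x,ẋ)=(0.276824, 1.314646)
phase 2: p=0.1041, T=0.324, ωT=1.069103, cosh=1.628041, sinh=1.284724; start (x,ẋ)=(0.276824, 1.314646) → end (x,ẋ)=(0.897153, 2.872508)
phase 3: p=0.3942, T=0.250, ωT=0.824925, cosh=1.359989, sinh=0.921721; start (x,ẋ)=(0.897153, 2.872508) → end (x,ẋ)=(1.880602, 5.436261)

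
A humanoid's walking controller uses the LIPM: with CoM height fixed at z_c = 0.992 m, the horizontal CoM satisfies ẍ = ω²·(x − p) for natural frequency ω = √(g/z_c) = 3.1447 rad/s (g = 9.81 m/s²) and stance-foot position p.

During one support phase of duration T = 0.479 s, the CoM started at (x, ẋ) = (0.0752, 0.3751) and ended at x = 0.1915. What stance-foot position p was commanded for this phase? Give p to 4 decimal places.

ωT = 3.1447·0.479 = 1.506311; cosh(ωT) = 2.365895, sinh(ωT) = 2.144169
x(T) = p + (x₀−p)·cosh(ωT) + (ẋ₀/ω)·sinh(ωT) ⇒ p·(1 − cosh) = x(T) − x₀·cosh − (ẋ₀/ω)·sinh
numerator   = 0.1915 − (0.0752)·2.365895 − (0.3751/3.1447)·2.144169 = -0.242172
denominator = 1 − 2.365895 = -1.365895
p = -0.242172 / -1.365895 = 0.1773

p = 0.1773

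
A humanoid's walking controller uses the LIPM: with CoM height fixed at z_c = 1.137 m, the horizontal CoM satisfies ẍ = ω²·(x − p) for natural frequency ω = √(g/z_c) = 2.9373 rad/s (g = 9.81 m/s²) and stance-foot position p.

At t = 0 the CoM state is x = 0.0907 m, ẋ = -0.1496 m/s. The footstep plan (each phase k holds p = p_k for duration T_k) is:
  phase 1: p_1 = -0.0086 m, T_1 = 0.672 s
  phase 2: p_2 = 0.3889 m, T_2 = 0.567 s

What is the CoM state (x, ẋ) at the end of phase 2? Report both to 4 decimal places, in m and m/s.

phase 1: p=-0.0086, T=0.672, ωT=1.973866, cosh=3.668684, sinh=3.529765; start (x,ẋ)=(0.090700, -0.149600) → end (x,ẋ)=(0.175925, 0.480705)
phase 2: p=0.3889, T=0.567, ωT=1.665449, cosh=2.738577, sinh=2.549471; start (x,ẋ)=(0.175925, 0.480705) → end (x,ẋ)=(0.222888, -0.278425)

x = 0.2229, ẋ = -0.2784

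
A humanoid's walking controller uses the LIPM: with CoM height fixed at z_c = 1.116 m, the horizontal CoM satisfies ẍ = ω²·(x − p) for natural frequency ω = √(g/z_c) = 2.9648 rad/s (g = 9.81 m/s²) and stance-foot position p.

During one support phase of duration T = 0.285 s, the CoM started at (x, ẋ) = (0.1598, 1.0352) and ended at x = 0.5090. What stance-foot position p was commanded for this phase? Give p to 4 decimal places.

p = 0.1128

ωT = 2.9648·0.285 = 0.844968; cosh(ωT) = 1.378737, sinh(ωT) = 0.949166
x(T) = p + (x₀−p)·cosh(ωT) + (ẋ₀/ω)·sinh(ωT) ⇒ p·(1 − cosh) = x(T) − x₀·cosh − (ẋ₀/ω)·sinh
numerator   = 0.5090 − (0.1598)·1.378737 − (1.0352/2.9648)·0.949166 = -0.042736
denominator = 1 − 1.378737 = -0.378737
p = -0.042736 / -0.378737 = 0.1128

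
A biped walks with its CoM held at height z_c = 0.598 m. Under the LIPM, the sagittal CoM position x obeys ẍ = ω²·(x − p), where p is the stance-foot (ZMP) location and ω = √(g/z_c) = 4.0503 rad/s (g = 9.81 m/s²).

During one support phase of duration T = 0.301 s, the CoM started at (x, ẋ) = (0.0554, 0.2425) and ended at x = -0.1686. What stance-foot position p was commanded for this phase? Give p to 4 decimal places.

ωT = 4.0503·0.301 = 1.219140; cosh(ωT) = 1.839881, sinh(ωT) = 1.544396
x(T) = p + (x₀−p)·cosh(ωT) + (ẋ₀/ω)·sinh(ωT) ⇒ p·(1 − cosh) = x(T) − x₀·cosh − (ẋ₀/ω)·sinh
numerator   = -0.1686 − (0.0554)·1.839881 − (0.2425/4.0503)·1.544396 = -0.362996
denominator = 1 − 1.839881 = -0.839881
p = -0.362996 / -0.839881 = 0.4322

p = 0.4322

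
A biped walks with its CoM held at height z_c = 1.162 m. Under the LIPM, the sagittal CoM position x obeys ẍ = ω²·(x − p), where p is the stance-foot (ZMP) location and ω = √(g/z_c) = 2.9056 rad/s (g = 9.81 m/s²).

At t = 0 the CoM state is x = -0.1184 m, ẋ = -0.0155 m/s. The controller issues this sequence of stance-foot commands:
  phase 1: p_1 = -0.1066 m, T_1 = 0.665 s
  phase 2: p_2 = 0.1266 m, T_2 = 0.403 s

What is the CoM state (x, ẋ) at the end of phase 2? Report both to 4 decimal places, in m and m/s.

x = -0.4765, ẋ = -1.5415

phase 1: p=-0.1066, T=0.665, ωT=1.932224, cosh=3.524838, sinh=3.380012; start (x,ẋ)=(-0.118400, -0.015500) → end (x,ẋ)=(-0.166224, -0.170522)
phase 2: p=0.1266, T=0.403, ωT=1.170957, cosh=1.767574, sinh=1.457503; start (x,ẋ)=(-0.166224, -0.170522) → end (x,ẋ)=(-0.476525, -1.541497)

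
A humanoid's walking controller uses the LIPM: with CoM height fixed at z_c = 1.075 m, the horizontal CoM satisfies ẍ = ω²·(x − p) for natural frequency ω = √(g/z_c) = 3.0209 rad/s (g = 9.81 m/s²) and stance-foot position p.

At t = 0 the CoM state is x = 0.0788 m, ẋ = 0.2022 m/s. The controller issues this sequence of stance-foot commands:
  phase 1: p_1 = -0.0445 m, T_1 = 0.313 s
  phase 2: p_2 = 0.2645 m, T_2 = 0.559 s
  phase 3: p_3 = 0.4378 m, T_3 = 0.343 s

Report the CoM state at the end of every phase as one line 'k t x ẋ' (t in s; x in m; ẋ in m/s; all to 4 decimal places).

1 0.3130 0.2113 0.7066
2 0.8720 0.7270 1.5574
3 1.2150 1.5317 3.5470

phase 1: p=-0.0445, T=0.313, ωT=0.945542, cosh=1.481338, sinh=1.092869; start (x,ẋ)=(0.078800, 0.202200) → end (x,ẋ)=(0.211299, 0.706595)
phase 2: p=0.2645, T=0.559, ωT=1.688683, cosh=2.798556, sinh=2.613793; start (x,ẋ)=(0.211299, 0.706595) → end (x,ẋ)=(0.726985, 1.557369)
phase 3: p=0.4378, T=0.343, ωT=1.036169, cosh=1.586605, sinh=1.231793; start (x,ẋ)=(0.726985, 1.557369) → end (x,ẋ)=(1.531651, 3.547024)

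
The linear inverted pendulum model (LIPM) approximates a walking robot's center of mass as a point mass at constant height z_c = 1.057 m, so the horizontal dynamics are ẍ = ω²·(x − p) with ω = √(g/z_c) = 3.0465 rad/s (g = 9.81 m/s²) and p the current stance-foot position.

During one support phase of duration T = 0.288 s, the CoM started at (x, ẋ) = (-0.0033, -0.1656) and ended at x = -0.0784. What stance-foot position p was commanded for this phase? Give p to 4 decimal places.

ωT = 3.0465·0.288 = 0.877392; cosh(ωT) = 1.410243, sinh(ωT) = 0.994377
x(T) = p + (x₀−p)·cosh(ωT) + (ẋ₀/ω)·sinh(ωT) ⇒ p·(1 − cosh) = x(T) − x₀·cosh − (ẋ₀/ω)·sinh
numerator   = -0.0784 − (-0.0033)·1.410243 − (-0.1656/3.0465)·0.994377 = -0.019694
denominator = 1 − 1.410243 = -0.410243
p = -0.019694 / -0.410243 = 0.0480

p = 0.0480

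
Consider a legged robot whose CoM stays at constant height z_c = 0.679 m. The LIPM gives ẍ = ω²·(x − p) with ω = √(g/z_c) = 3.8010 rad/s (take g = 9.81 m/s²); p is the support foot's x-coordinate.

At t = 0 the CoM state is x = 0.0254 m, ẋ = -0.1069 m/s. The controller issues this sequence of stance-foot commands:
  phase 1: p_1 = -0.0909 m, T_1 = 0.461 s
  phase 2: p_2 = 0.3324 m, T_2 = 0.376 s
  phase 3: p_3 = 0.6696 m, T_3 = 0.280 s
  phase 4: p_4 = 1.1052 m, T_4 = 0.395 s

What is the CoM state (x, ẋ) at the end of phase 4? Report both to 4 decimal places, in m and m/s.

phase 1: p=-0.0909, T=0.461, ωT=1.752261, cosh=2.970505, sinh=2.797124; start (x,ẋ)=(0.025400, -0.106900) → end (x,ẋ)=(0.175903, 0.918939)
phase 2: p=0.3324, T=0.376, ωT=1.429176, cosh=2.207382, sinh=1.967876; start (x,ẋ)=(0.175903, 0.918939) → end (x,ẋ)=(0.462710, 0.857868)
phase 3: p=0.6696, T=0.280, ωT=1.064280, cosh=1.621864, sinh=1.276887; start (x,ẋ)=(0.462710, 0.857868) → end (x,ẋ)=(0.622240, 0.387213)
phase 4: p=1.1052, T=0.395, ωT=1.501395, cosh=2.355382, sinh=2.132563; start (x,ẋ)=(0.622240, 0.387213) → end (x,ẋ)=(0.184891, -3.002782)

x = 0.1849, ẋ = -3.0028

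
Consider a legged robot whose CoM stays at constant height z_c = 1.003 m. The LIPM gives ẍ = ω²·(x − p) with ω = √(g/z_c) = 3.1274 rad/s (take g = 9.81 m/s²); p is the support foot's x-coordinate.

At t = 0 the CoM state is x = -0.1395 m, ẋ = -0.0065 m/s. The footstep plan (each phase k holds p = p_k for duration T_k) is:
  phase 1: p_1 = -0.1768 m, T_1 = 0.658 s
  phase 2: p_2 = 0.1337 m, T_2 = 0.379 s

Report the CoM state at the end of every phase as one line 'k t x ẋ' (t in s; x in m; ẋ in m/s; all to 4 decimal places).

phase 1: p=-0.1768, T=0.658, ωT=2.057829, cosh=3.978344, sinh=3.850613; start (x,ẋ)=(-0.139500, -0.006500) → end (x,ẋ)=(-0.036411, 0.423323)
phase 2: p=0.1337, T=0.379, ωT=1.185285, cosh=1.788638, sinh=1.482979; start (x,ẋ)=(-0.036411, 0.423323) → end (x,ẋ)=(0.030168, -0.031781)

1 0.6580 -0.0364 0.4233
2 1.0370 0.0302 -0.0318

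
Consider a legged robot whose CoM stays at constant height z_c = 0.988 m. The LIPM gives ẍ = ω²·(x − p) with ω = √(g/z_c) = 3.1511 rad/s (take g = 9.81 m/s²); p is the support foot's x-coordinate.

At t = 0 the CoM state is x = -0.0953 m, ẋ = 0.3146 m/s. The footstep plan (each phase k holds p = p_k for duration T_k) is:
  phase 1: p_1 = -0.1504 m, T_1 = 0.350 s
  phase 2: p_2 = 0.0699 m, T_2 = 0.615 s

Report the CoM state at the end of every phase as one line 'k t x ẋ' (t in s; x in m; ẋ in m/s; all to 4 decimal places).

1 0.3500 0.0756 0.7589
2 0.9650 0.9089 2.7504

phase 1: p=-0.1504, T=0.350, ωT=1.102885, cosh=1.672379, sinh=1.340467; start (x,ẋ)=(-0.095300, 0.314600) → end (x,ẋ)=(0.075578, 0.758870)
phase 2: p=0.0699, T=0.615, ωT=1.937926, cosh=3.544170, sinh=3.400167; start (x,ẋ)=(0.075578, 0.758870) → end (x,ẋ)=(0.908875, 2.750396)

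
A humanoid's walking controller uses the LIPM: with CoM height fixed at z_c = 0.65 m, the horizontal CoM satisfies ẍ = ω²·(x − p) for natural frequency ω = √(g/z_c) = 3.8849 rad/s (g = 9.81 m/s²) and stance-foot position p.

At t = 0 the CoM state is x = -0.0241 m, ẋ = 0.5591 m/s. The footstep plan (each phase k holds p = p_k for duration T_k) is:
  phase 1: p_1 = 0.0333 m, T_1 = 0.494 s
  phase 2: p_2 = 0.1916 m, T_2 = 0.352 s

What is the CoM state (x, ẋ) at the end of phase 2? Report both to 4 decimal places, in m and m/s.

x = 1.0142, ẋ = 3.3817

phase 1: p=0.0333, T=0.494, ωT=1.919141, cosh=3.480916, sinh=3.334183; start (x,ẋ)=(-0.024100, 0.559100) → end (x,ẋ)=(0.313338, 1.202680)
phase 2: p=0.1916, T=0.352, ωT=1.367485, cosh=2.090106, sinh=1.835359; start (x,ẋ)=(0.313338, 1.202680) → end (x,ẋ)=(1.014233, 3.381745)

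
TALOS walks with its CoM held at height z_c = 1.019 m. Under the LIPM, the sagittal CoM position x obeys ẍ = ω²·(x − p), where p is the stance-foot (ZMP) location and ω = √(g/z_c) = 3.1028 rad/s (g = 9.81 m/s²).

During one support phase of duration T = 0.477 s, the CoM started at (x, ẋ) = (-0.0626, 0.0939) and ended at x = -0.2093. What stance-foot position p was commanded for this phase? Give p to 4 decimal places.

p = 0.0975

ωT = 3.1028·0.477 = 1.480036; cosh(ωT) = 2.310366, sinh(ωT) = 2.082736
x(T) = p + (x₀−p)·cosh(ωT) + (ẋ₀/ω)·sinh(ωT) ⇒ p·(1 − cosh) = x(T) − x₀·cosh − (ẋ₀/ω)·sinh
numerator   = -0.2093 − (-0.0626)·2.310366 − (0.0939/3.1028)·2.082736 = -0.127701
denominator = 1 − 2.310366 = -1.310366
p = -0.127701 / -1.310366 = 0.0975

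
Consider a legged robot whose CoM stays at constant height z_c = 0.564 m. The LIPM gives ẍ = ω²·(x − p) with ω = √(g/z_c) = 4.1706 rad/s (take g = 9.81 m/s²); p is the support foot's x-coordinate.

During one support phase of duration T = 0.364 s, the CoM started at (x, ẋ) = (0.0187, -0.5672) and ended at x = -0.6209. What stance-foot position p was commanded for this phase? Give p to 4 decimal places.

p = 0.2661

ωT = 4.1706·0.364 = 1.518098; cosh(ωT) = 2.391334, sinh(ωT) = 2.172205
x(T) = p + (x₀−p)·cosh(ωT) + (ẋ₀/ω)·sinh(ωT) ⇒ p·(1 − cosh) = x(T) − x₀·cosh − (ẋ₀/ω)·sinh
numerator   = -0.6209 − (0.0187)·2.391334 − (-0.5672/4.1706)·2.172205 = -0.370199
denominator = 1 − 2.391334 = -1.391334
p = -0.370199 / -1.391334 = 0.2661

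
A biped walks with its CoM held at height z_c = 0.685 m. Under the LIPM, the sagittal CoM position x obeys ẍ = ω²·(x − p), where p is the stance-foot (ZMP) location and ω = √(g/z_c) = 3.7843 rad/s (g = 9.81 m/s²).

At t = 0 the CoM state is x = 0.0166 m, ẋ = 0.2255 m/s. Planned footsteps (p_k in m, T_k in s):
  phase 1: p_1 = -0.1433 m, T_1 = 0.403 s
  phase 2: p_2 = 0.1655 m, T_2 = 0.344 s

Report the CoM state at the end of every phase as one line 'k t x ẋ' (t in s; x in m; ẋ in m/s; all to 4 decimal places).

phase 1: p=-0.1433, T=0.403, ωT=1.525073, cosh=2.406542, sinh=2.188937; start (x,ẋ)=(0.016600, 0.225500) → end (x,ẋ)=(0.371941, 1.867222)
phase 2: p=0.1655, T=0.344, ωT=1.301799, cosh=1.973973, sinh=1.701931; start (x,ẋ)=(0.371941, 1.867222) → end (x,ẋ)=(1.412764, 5.015454)

1 0.4030 0.3719 1.8672
2 0.7470 1.4128 5.0155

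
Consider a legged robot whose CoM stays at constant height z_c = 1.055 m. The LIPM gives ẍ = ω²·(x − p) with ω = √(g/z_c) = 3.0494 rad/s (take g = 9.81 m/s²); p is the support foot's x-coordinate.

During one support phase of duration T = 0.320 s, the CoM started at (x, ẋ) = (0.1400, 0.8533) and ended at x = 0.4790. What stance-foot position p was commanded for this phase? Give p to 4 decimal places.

ωT = 3.0494·0.320 = 0.975808; cosh(ωT) = 1.515099, sinh(ωT) = 1.138211
x(T) = p + (x₀−p)·cosh(ωT) + (ẋ₀/ω)·sinh(ωT) ⇒ p·(1 − cosh) = x(T) − x₀·cosh − (ẋ₀/ω)·sinh
numerator   = 0.4790 − (0.1400)·1.515099 − (0.8533/3.0494)·1.138211 = -0.051614
denominator = 1 − 1.515099 = -0.515099
p = -0.051614 / -0.515099 = 0.1002

p = 0.1002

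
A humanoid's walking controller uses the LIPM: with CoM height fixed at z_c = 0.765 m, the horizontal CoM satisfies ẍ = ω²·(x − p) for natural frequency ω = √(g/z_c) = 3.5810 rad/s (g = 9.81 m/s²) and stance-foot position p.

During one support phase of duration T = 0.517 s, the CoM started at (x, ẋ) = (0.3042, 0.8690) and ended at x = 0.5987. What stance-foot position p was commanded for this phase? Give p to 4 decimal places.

ωT = 3.5810·0.517 = 1.851377; cosh(ωT) = 3.262802, sinh(ωT) = 3.105781
x(T) = p + (x₀−p)·cosh(ωT) + (ẋ₀/ω)·sinh(ωT) ⇒ p·(1 − cosh) = x(T) − x₀·cosh − (ẋ₀/ω)·sinh
numerator   = 0.5987 − (0.3042)·3.262802 − (0.8690/3.5810)·3.105781 = -1.147523
denominator = 1 − 3.262802 = -2.262802
p = -1.147523 / -2.262802 = 0.5071

p = 0.5071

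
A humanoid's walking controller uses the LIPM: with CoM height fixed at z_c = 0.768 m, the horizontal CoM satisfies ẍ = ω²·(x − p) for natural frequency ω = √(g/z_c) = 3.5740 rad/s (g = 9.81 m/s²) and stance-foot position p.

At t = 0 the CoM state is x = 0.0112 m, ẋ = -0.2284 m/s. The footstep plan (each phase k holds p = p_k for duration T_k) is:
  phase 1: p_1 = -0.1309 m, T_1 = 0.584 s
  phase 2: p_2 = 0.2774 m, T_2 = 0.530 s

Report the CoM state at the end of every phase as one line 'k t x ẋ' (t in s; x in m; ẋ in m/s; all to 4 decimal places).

phase 1: p=-0.1309, T=0.584, ωT=2.087216, cosh=4.093235, sinh=3.969203; start (x,ẋ)=(0.011200, -0.228400) → end (x,ẋ)=(0.197093, 1.080926)
phase 2: p=0.2774, T=0.530, ωT=1.894220, cosh=3.398899, sinh=3.248463; start (x,ẋ)=(0.197093, 1.080926) → end (x,ẋ)=(0.986914, 2.741591)

1 0.5840 0.1971 1.0809
2 1.1140 0.9869 2.7416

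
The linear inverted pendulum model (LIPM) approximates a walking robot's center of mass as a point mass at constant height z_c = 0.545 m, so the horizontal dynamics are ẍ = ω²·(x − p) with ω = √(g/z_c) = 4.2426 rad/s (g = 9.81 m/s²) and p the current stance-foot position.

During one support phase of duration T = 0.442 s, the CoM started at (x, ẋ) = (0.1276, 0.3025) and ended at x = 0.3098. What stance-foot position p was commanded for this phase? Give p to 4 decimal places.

ωT = 4.2426·0.442 = 1.875229; cosh(ωT) = 3.337817, sinh(ωT) = 3.184497
x(T) = p + (x₀−p)·cosh(ωT) + (ẋ₀/ω)·sinh(ωT) ⇒ p·(1 − cosh) = x(T) − x₀·cosh − (ẋ₀/ω)·sinh
numerator   = 0.3098 − (0.1276)·3.337817 − (0.3025/4.2426)·3.184497 = -0.343162
denominator = 1 − 3.337817 = -2.337817
p = -0.343162 / -2.337817 = 0.1468

p = 0.1468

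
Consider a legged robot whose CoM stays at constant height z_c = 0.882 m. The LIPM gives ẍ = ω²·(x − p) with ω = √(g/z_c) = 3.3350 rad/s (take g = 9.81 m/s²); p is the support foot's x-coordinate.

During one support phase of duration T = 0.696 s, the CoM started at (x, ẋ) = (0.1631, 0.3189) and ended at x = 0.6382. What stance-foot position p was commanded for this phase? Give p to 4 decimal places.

p = 0.1649

ωT = 3.3350·0.696 = 2.321160; cosh(ωT) = 5.142822, sinh(ωT) = 5.044663
x(T) = p + (x₀−p)·cosh(ωT) + (ẋ₀/ω)·sinh(ωT) ⇒ p·(1 − cosh) = x(T) − x₀·cosh − (ẋ₀/ω)·sinh
numerator   = 0.6382 − (0.1631)·5.142822 − (0.3189/3.3350)·5.044663 = -0.682976
denominator = 1 − 5.142822 = -4.142822
p = -0.682976 / -4.142822 = 0.1649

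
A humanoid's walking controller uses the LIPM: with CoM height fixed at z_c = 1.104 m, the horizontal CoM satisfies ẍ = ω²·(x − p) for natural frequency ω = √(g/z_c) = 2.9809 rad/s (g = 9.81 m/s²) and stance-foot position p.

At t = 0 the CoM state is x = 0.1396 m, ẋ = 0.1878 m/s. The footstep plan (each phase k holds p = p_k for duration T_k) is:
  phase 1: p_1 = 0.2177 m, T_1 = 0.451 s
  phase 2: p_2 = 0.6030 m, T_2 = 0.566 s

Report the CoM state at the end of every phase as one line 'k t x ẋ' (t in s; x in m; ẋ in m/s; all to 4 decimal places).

1 0.4510 0.1703 -0.0315
2 1.0170 -0.6337 -3.4536

phase 1: p=0.2177, T=0.451, ωT=1.344386, cosh=2.048265, sinh=1.787565; start (x,ẋ)=(0.139600, 0.187800) → end (x,ẋ)=(0.170349, -0.031496)
phase 2: p=0.6030, T=0.566, ωT=1.687189, cosh=2.794654, sinh=2.609616; start (x,ẋ)=(0.170349, -0.031496) → end (x,ẋ)=(-0.633683, -3.453613)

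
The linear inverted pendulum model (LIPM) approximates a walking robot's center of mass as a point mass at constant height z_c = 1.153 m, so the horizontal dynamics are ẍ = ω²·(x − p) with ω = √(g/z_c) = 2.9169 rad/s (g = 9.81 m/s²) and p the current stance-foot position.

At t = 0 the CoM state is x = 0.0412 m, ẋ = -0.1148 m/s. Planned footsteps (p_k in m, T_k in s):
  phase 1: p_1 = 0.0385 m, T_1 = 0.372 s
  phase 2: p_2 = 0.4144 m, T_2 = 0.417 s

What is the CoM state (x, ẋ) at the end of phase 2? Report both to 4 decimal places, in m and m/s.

phase 1: p=0.0385, T=0.372, ωT=1.085087, cosh=1.648785, sinh=1.310912; start (x,ẋ)=(0.041200, -0.114800) → end (x,ẋ)=(-0.008642, -0.178956)
phase 2: p=0.4144, T=0.417, ωT=1.216347, cosh=1.835574, sinh=1.539264; start (x,ẋ)=(-0.008642, -0.178956) → end (x,ẋ)=(-0.456561, -2.227893)

x = -0.4566, ẋ = -2.2279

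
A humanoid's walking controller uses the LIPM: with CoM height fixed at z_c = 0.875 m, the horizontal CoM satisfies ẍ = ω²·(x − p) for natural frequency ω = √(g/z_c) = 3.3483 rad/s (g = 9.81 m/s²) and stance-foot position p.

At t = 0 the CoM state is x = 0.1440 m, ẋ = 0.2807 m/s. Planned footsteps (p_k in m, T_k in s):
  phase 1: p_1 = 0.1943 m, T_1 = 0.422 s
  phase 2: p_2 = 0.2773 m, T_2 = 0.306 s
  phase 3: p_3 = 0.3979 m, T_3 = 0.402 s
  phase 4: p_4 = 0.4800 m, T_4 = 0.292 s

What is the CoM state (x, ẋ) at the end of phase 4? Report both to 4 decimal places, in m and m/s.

x = 0.5107, ẋ = 0.2594

phase 1: p=0.1943, T=0.422, ωT=1.412983, cosh=2.175803, sinh=1.932387; start (x,ẋ)=(0.144000, 0.280700) → end (x,ẋ)=(0.246856, 0.285296)
phase 2: p=0.2773, T=0.306, ωT=1.024580, cosh=1.572436, sinh=1.213489; start (x,ẋ)=(0.246856, 0.285296) → end (x,ẋ)=(0.332826, 0.324913)
phase 3: p=0.3979, T=0.402, ωT=1.346017, cosh=2.051183, sinh=1.790908; start (x,ẋ)=(0.332826, 0.324913) → end (x,ẋ)=(0.438207, 0.276237)
phase 4: p=0.4800, T=0.292, ωT=0.977704, cosh=1.517259, sinh=1.141085; start (x,ẋ)=(0.438207, 0.276237) → end (x,ẋ)=(0.510730, 0.259445)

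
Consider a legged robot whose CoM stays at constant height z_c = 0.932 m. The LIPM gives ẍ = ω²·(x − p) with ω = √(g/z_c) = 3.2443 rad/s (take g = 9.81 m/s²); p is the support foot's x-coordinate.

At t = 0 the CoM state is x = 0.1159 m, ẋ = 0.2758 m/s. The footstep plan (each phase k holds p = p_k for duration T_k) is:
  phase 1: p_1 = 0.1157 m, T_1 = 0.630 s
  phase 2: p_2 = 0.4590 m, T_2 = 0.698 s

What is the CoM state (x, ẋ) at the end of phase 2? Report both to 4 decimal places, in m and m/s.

x = 1.9548, ẋ = 4.9722

phase 1: p=0.1157, T=0.630, ωT=2.043909, cosh=3.925126, sinh=3.795605; start (x,ẋ)=(0.115900, 0.275800) → end (x,ẋ)=(0.439152, 1.085013)
phase 2: p=0.4590, T=0.698, ωT=2.264521, cosh=4.865198, sinh=4.761318; start (x,ẋ)=(0.439152, 1.085013) → end (x,ẋ)=(1.954793, 4.972203)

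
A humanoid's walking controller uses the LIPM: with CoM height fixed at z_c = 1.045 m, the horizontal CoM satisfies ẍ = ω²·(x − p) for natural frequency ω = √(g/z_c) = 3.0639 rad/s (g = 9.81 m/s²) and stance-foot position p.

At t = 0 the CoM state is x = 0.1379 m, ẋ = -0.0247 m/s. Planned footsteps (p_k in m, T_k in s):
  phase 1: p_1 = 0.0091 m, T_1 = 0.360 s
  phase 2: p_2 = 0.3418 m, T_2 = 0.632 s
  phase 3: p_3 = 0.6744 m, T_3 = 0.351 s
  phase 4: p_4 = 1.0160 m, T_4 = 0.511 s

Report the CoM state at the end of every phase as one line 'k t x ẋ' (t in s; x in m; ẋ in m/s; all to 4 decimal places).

phase 1: p=0.0091, T=0.360, ωT=1.103004, cosh=1.672538, sinh=1.340666; start (x,ẋ)=(0.137900, -0.024700) → end (x,ẋ)=(0.213715, 0.487756)
phase 2: p=0.3418, T=0.632, ωT=1.936385, cosh=3.538932, sinh=3.394707; start (x,ẋ)=(0.213715, 0.487756) → end (x,ẋ)=(0.428934, 0.393916)
phase 3: p=0.6744, T=0.351, ωT=1.075429, cosh=1.636201, sinh=1.295049; start (x,ẋ)=(0.428934, 0.393916) → end (x,ẋ)=(0.439269, -0.329458)
phase 4: p=1.0160, T=0.511, ωT=1.565653, cosh=2.497375, sinh=2.288424; start (x,ẋ)=(0.439269, -0.329458) → end (x,ẋ)=(-0.670384, -4.866527)

1 0.3600 0.2137 0.4878
2 0.9920 0.4289 0.3939
3 1.3430 0.4393 -0.3295
4 1.8540 -0.6704 -4.8665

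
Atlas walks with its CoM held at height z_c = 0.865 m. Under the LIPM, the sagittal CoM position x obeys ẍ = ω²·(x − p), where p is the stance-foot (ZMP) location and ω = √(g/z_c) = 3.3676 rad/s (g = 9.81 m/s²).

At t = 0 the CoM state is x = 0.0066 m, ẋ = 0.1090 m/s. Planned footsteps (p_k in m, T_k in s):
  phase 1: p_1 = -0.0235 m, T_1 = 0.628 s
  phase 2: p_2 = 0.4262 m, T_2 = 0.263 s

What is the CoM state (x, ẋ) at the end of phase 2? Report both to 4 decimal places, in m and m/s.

x = 0.4159, ẋ = 0.5903

phase 1: p=-0.0235, T=0.628, ωT=2.114853, cosh=4.204508, sinh=4.083857; start (x,ẋ)=(0.006600, 0.109000) → end (x,ẋ)=(0.235239, 0.872251)
phase 2: p=0.4262, T=0.263, ωT=0.885679, cosh=1.418532, sinh=1.006098; start (x,ẋ)=(0.235239, 0.872251) → end (x,ẋ)=(0.415908, 0.590314)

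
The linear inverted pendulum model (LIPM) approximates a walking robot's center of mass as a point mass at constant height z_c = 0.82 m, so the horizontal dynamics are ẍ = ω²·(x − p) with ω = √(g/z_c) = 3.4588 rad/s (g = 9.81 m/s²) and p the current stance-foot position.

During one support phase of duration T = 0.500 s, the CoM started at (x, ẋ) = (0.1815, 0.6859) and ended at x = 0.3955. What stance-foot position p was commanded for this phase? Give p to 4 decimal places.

p = 0.3531

ωT = 3.4588·0.500 = 1.729400; cosh(ωT) = 2.907331, sinh(ωT) = 2.729940
x(T) = p + (x₀−p)·cosh(ωT) + (ẋ₀/ω)·sinh(ωT) ⇒ p·(1 − cosh) = x(T) − x₀·cosh − (ẋ₀/ω)·sinh
numerator   = 0.3955 − (0.1815)·2.907331 − (0.6859/3.4588)·2.729940 = -0.673543
denominator = 1 − 2.907331 = -1.907331
p = -0.673543 / -1.907331 = 0.3531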